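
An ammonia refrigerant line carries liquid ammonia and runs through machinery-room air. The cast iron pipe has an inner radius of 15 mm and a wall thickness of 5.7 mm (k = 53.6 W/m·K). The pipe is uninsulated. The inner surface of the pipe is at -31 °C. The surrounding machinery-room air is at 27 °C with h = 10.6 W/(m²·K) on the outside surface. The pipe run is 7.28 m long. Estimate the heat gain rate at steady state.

Treating each annulus and film as a series resistance:
R_cast iron pipe wall = ln(20.7/15)/(2π×53.6×7.28) = 1.314×10^-4 K/W
R_outer film = 1/(h_o·2πr_oL) = 1/(10.6×2π×0.0207×7.28) = 0.09964 K/W
R_total = 0.09977 K/W
Q = ΔT/R_total = 58/0.09977

Q ≈ 581 W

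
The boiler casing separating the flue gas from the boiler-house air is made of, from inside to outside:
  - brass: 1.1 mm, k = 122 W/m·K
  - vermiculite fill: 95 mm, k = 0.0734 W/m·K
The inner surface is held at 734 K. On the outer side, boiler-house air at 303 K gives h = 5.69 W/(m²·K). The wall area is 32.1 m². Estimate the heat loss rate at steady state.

Q ≈ 9410 W

Series thermal resistances:
R_brass = L/(kA) = 0.0011/(122×32.1) = 2.809×10^-7 K/W
R_vermiculite fill = L/(kA) = 0.095/(0.0734×32.1) = 0.04032 K/W
R_outer film = 1/(h_o·A) = 1/(5.69×32.1) = 0.005475 K/W
R_total = 0.0458 K/W
Q = ΔT / R_total = 431 / 0.0458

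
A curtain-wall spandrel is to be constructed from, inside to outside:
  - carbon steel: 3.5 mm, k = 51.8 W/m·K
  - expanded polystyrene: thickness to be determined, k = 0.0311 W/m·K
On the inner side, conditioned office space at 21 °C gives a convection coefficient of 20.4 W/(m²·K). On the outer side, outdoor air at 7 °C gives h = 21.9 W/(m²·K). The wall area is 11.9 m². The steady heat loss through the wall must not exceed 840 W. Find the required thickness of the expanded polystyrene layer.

Model the wall as resistances in series:
R_inner film = 1/(h_i·A) = 1/(20.4×11.9) = 0.004119 K/W
R_carbon steel = L/(kA) = 0.0035/(51.8×11.9) = 5.678×10^-6 K/W
R_outer film = 1/(h_o·A) = 1/(21.9×11.9) = 0.003837 K/W
Sum of the known resistances R_other = 0.007962 K/W
Required total resistance R_tot = ΔT/Q_allow = 14/840 = 0.01667 K/W
R_expanded polystyrene = R_tot − R_other = 0.008705 K/W
L = R·k·A = 0.008705×0.0311×11.9

L ≈ 3.22 mm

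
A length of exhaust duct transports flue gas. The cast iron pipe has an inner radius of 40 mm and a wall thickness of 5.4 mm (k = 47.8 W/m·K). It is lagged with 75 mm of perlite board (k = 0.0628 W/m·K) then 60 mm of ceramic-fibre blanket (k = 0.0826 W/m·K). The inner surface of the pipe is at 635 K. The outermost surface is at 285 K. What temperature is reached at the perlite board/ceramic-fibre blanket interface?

Treating each annulus and film as a series resistance:
R_cast iron pipe wall = ln(45.4/40)/(2π×47.8×1) = 4.216×10^-4 K/W
R_perlite board = ln(120.4/45.4)/(2π×0.0628×1) = 2.472 K/W
R_ceramic-fibre blanket = ln(180.4/120.4)/(2π×0.0826×1) = 0.7791 K/W
R_total = 3.251 K/W
Q = ΔT/R_total = 350/3.251
Q = 108 W/m
T_interface = T_inner − Q·ΣR(inner→interface) = 635 − 108×2.472

T ≈ 369 K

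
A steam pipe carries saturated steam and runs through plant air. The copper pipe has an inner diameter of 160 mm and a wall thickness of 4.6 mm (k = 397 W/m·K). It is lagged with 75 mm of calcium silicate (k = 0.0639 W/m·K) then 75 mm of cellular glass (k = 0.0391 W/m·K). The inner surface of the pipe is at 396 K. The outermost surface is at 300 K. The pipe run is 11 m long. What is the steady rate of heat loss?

Treating each annulus and film as a series resistance:
R_copper pipe wall = ln(84.6/80)/(2π×397×11) = 2.038×10^-6 K/W
R_calcium silicate = ln(159.6/84.6)/(2π×0.0639×11) = 0.1437 K/W
R_cellular glass = ln(234.6/159.6)/(2π×0.0391×11) = 0.1425 K/W
R_total = 0.2863 K/W
Q = ΔT/R_total = 96/0.2863

Q ≈ 335 W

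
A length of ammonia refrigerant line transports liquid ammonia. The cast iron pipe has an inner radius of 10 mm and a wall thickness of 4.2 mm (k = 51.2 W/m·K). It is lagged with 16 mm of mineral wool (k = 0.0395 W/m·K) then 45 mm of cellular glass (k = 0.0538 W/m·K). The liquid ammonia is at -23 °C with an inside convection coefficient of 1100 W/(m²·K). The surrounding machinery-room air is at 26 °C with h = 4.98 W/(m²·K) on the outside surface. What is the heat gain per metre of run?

Cylindrical conduction, so R = ln(r₂/r₁)/(2πkL) per layer, in series:
R_inner film = 1/(h_i·2πr₁L) = 1/(1100×2π×0.01×1) = 0.01447 K/W
R_cast iron pipe wall = ln(14.2/10)/(2π×51.2×1) = 0.00109 K/W
R_mineral wool = ln(30.2/14.2)/(2π×0.0395×1) = 3.04 K/W
R_cellular glass = ln(75.2/30.2)/(2π×0.0538×1) = 2.699 K/W
R_outer film = 1/(h_o·2πr_oL) = 1/(4.98×2π×0.0752×1) = 0.425 K/W
R_total = 6.18 K/W
Q = ΔT/R_total = 49/6.18

q′ ≈ 7.93 W/m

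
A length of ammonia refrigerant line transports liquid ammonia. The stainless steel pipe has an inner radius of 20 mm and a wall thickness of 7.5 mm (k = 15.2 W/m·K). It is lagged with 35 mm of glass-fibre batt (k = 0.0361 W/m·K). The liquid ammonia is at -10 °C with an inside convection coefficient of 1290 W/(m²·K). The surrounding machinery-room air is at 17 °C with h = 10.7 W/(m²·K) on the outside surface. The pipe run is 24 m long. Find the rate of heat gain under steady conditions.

Per-layer cylindrical resistances, series-summed:
R_inner film = 1/(h_i·2πr₁L) = 1/(1290×2π×0.02×24) = 2.57×10^-4 K/W
R_stainless steel pipe wall = ln(27.5/20)/(2π×15.2×24) = 1.389×10^-4 K/W
R_glass-fibre batt = ln(62.5/27.5)/(2π×0.0361×24) = 0.1508 K/W
R_outer film = 1/(h_o·2πr_oL) = 1/(10.7×2π×0.0625×24) = 0.009916 K/W
R_total = 0.1611 K/W
Q = ΔT/R_total = 27/0.1611

Q ≈ 168 W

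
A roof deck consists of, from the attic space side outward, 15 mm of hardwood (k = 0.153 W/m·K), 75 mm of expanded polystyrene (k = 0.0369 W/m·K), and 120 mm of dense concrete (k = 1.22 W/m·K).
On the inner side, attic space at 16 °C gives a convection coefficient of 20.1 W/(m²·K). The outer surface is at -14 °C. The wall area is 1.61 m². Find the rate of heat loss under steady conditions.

Model the wall as resistances in series:
R_inner film = 1/(h_i·A) = 1/(20.1×1.61) = 0.0309 K/W
R_hardwood = L/(kA) = 0.015/(0.153×1.61) = 0.06089 K/W
R_expanded polystyrene = L/(kA) = 0.075/(0.0369×1.61) = 1.262 K/W
R_dense concrete = L/(kA) = 0.12/(1.22×1.61) = 0.06109 K/W
R_total = 1.415 K/W
Q = ΔT / R_total = 30 / 1.415

Q ≈ 21.2 W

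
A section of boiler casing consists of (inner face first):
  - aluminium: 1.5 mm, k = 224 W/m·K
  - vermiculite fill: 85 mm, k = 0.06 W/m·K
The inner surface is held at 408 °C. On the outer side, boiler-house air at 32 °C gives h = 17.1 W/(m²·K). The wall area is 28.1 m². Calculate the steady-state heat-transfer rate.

Series thermal resistances:
R_aluminium = L/(kA) = 0.0015/(224×28.1) = 2.383×10^-7 K/W
R_vermiculite fill = L/(kA) = 0.085/(0.06×28.1) = 0.05042 K/W
R_outer film = 1/(h_o·A) = 1/(17.1×28.1) = 0.002081 K/W
R_total = 0.0525 K/W
Q = ΔT / R_total = 376 / 0.0525

Q ≈ 7160 W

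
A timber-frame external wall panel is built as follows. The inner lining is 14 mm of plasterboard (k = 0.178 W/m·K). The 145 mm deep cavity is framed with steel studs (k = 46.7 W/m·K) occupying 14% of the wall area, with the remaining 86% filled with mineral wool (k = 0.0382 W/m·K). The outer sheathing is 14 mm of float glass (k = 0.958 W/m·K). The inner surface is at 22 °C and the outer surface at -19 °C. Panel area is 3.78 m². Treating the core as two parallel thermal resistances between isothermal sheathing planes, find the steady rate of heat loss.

Sheathing layers in series; stud and cavity paths in parallel between them.
R_inner = 0.014/(0.178×3.78) = 0.02081 K/W
R_stud  = 0.145/(46.7×0.14×3.78) = 0.005867 K/W
R_cav   = 0.145/(0.0382×0.86×3.78) = 1.168 K/W
1/R_core = 1/R_stud + 1/R_cav → R_core = 0.005838 K/W
R_outer = 0.014/(0.958×3.78) = 0.003866 K/W
R_total = 0.03051 K/W
Q = ΔT/R_total = 41/0.03051

Q ≈ 1340 W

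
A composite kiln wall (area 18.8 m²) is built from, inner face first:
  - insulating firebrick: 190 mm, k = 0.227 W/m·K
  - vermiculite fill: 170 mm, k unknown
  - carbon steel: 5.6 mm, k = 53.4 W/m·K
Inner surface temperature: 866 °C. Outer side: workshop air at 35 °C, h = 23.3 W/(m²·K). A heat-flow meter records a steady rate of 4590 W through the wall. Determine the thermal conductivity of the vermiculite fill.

Series thermal resistances:
R_insulating firebrick = L/(kA) = 0.19/(0.227×18.8) = 0.04452 K/W
R_carbon steel = L/(kA) = 0.0056/(53.4×18.8) = 5.578×10^-6 K/W
R_outer film = 1/(h_o·A) = 1/(23.3×18.8) = 0.002283 K/W
Sum of known resistances R_other = 0.04681 K/W
Total R = ΔT/Q = 831/4590 = 0.181 K/W
R_vermiculite fill = R_total − R_other = 0.1342 K/W
k = L/(R·A) = 0.17/(0.1342×18.8)

k ≈ 0.0674 W/(m·K)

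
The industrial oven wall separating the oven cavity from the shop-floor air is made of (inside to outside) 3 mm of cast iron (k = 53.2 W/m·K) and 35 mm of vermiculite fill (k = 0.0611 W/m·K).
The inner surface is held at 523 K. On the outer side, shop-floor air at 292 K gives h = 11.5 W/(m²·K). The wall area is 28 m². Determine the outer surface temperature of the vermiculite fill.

T ≈ 322 K

Model the wall as resistances in series:
R_cast iron = L/(kA) = 0.003/(53.2×28) = 2.014×10^-6 K/W
R_vermiculite fill = L/(kA) = 0.035/(0.0611×28) = 0.02046 K/W
R_outer film = 1/(h_o·A) = 1/(11.5×28) = 0.003106 K/W
R_total = 0.02357 K/W;  Q = ΔT/R_total = 231/0.02357 = 9802 W
T_interface = T_inner − Q·ΣR(inner→interface) = 523 − 9800×0.02046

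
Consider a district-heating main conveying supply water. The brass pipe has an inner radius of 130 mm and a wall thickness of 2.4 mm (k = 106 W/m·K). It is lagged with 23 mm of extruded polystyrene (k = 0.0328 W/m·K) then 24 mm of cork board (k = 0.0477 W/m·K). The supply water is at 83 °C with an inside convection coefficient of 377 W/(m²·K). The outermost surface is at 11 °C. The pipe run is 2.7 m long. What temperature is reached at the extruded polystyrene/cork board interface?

T ≈ 38.4 °C

Treating each annulus and film as a series resistance:
R_inner film = 1/(h_i·2πr₁L) = 1/(377×2π×0.13×2.7) = 0.001203 K/W
R_brass pipe wall = ln(132.4/130)/(2π×106×2.7) = 1.017×10^-5 K/W
R_extruded polystyrene = ln(155.4/132.4)/(2π×0.0328×2.7) = 0.2879 K/W
R_cork board = ln(179.4/155.4)/(2π×0.0477×2.7) = 0.1775 K/W
R_total = 0.4665 K/W
Q = ΔT/R_total = 72/0.4665
Q = 154 W
T_interface = T_inner − Q·ΣR(inner→interface) = 83 − 154×0.2891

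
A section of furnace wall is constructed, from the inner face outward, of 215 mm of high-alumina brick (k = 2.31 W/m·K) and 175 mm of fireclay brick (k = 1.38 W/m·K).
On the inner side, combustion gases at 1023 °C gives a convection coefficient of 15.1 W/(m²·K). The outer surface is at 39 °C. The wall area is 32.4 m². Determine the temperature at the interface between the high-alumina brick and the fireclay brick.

T ≈ 475 °C

Thermal resistances in series:
R_inner film = 1/(h_i·A) = 1/(15.1×32.4) = 0.002044 K/W
R_high-alumina brick = L/(kA) = 0.215/(2.31×32.4) = 0.002873 K/W
R_fireclay brick = L/(kA) = 0.175/(1.38×32.4) = 0.003914 K/W
R_total = 0.008831 K/W;  Q = ΔT/R_total = 984/0.008831 = 111400 W
T_interface = T_inner − Q·ΣR(inner→interface) = 1023 − 111000×0.004917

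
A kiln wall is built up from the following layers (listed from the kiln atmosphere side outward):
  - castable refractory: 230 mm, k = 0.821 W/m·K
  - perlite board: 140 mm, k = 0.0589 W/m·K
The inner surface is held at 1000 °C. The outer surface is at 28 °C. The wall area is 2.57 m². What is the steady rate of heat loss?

Q ≈ 940 W

Treating each layer as a thermal resistance in series:
R_castable refractory = L/(kA) = 0.23/(0.821×2.57) = 0.109 K/W
R_perlite board = L/(kA) = 0.14/(0.0589×2.57) = 0.9249 K/W
R_total = 1.034 K/W
Q = ΔT / R_total = 972 / 1.034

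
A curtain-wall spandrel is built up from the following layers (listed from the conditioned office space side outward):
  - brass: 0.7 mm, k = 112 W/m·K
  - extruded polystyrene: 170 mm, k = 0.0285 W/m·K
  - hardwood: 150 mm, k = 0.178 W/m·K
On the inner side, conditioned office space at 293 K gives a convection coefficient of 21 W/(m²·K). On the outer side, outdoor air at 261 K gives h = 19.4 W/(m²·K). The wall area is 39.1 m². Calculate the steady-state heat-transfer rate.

Q ≈ 181 W

Treating each layer as a thermal resistance in series:
R_inner film = 1/(h_i·A) = 1/(21×39.1) = 0.001218 K/W
R_brass = L/(kA) = 0.0007/(112×39.1) = 1.598×10^-7 K/W
R_extruded polystyrene = L/(kA) = 0.17/(0.0285×39.1) = 0.1526 K/W
R_hardwood = L/(kA) = 0.15/(0.178×39.1) = 0.02155 K/W
R_outer film = 1/(h_o·A) = 1/(19.4×39.1) = 0.001318 K/W
R_total = 0.1766 K/W
Q = ΔT / R_total = 32 / 0.1766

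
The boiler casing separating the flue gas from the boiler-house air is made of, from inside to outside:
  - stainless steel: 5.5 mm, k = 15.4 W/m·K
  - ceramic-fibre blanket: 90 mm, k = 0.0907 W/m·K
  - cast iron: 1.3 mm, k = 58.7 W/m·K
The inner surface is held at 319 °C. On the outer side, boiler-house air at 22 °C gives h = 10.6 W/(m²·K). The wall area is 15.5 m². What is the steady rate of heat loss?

Q ≈ 4240 W

Thermal resistances in series:
R_stainless steel = L/(kA) = 0.0055/(15.4×15.5) = 2.304×10^-5 K/W
R_ceramic-fibre blanket = L/(kA) = 0.09/(0.0907×15.5) = 0.06402 K/W
R_cast iron = L/(kA) = 0.0013/(58.7×15.5) = 1.429×10^-6 K/W
R_outer film = 1/(h_o·A) = 1/(10.6×15.5) = 0.006086 K/W
R_total = 0.07013 K/W
Q = ΔT / R_total = 297 / 0.07013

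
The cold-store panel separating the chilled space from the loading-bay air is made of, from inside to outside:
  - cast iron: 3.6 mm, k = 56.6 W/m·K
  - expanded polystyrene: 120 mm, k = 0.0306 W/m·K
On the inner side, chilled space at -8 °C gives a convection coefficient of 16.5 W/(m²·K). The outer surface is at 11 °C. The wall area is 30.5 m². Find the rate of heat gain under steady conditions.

Q ≈ 146 W

Series thermal resistances:
R_inner film = 1/(h_i·A) = 1/(16.5×30.5) = 0.001987 K/W
R_cast iron = L/(kA) = 0.0036/(56.6×30.5) = 2.085×10^-6 K/W
R_expanded polystyrene = L/(kA) = 0.12/(0.0306×30.5) = 0.1286 K/W
R_total = 0.1306 K/W
Q = ΔT / R_total = 19 / 0.1306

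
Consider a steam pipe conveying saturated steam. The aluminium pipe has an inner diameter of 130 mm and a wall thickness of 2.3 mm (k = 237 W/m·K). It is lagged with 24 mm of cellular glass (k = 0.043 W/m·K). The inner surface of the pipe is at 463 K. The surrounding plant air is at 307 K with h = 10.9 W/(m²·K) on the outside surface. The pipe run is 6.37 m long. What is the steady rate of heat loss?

Q ≈ 771 W

Per-layer cylindrical resistances, series-summed:
R_aluminium pipe wall = ln(67.3/65)/(2π×237×6.37) = 3.666×10^-6 K/W
R_cellular glass = ln(91.3/67.3)/(2π×0.043×6.37) = 0.1772 K/W
R_outer film = 1/(h_o·2πr_oL) = 1/(10.9×2π×0.0913×6.37) = 0.02511 K/W
R_total = 0.2023 K/W
Q = ΔT/R_total = 156/0.2023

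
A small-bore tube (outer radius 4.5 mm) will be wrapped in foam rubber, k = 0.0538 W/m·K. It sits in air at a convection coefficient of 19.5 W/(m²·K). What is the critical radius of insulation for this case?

r_cr ≈ 2.76 mm

For a cylinder r_cr = k/h = 0.0538/19.5
r_cr = 2.76 mm; since the bare radius (4.5 mm) is above r_cr, any added insulation will reduce heat loss.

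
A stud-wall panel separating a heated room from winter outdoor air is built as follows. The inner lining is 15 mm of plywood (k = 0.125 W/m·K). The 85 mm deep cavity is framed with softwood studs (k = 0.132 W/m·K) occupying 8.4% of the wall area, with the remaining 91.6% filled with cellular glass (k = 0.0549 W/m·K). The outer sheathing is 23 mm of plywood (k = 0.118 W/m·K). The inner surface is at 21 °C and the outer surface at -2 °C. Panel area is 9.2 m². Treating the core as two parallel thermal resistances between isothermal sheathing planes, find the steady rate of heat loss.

Q ≈ 124 W

Sheathing layers in series; stud and cavity paths in parallel between them.
R_inner = 0.015/(0.125×9.2) = 0.01304 K/W
R_stud  = 0.085/(0.132×0.084×9.2) = 0.8333 K/W
R_cav   = 0.085/(0.0549×0.916×9.2) = 0.1837 K/W
1/R_core = 1/R_stud + 1/R_cav → R_core = 0.1505 K/W
R_outer = 0.023/(0.118×9.2) = 0.02119 K/W
R_total = 0.1848 K/W
Q = ΔT/R_total = 23/0.1848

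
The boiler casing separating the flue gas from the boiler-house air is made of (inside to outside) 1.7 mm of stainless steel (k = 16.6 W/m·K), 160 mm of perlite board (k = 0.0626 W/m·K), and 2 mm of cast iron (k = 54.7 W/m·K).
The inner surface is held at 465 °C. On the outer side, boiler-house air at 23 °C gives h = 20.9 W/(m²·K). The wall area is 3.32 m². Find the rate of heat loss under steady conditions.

Series thermal resistances:
R_stainless steel = L/(kA) = 0.0017/(16.6×3.32) = 3.085×10^-5 K/W
R_perlite board = L/(kA) = 0.16/(0.0626×3.32) = 0.7699 K/W
R_cast iron = L/(kA) = 0.002/(54.7×3.32) = 1.101×10^-5 K/W
R_outer film = 1/(h_o·A) = 1/(20.9×3.32) = 0.01441 K/W
R_total = 0.7843 K/W
Q = ΔT / R_total = 442 / 0.7843

Q ≈ 564 W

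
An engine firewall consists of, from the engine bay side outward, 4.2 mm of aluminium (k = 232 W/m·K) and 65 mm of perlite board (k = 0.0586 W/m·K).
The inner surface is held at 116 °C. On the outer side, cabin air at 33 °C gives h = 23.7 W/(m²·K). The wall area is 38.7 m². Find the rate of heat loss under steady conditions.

Q ≈ 2790 W

Thermal resistances in series:
R_aluminium = L/(kA) = 0.0042/(232×38.7) = 4.678×10^-7 K/W
R_perlite board = L/(kA) = 0.065/(0.0586×38.7) = 0.02866 K/W
R_outer film = 1/(h_o·A) = 1/(23.7×38.7) = 0.00109 K/W
R_total = 0.02975 K/W
Q = ΔT / R_total = 83 / 0.02975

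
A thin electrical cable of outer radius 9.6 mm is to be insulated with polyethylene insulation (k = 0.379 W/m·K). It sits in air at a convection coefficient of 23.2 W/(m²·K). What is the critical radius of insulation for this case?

r_cr ≈ 16.3 mm

For a cylinder r_cr = k/h = 0.379/23.2
r_cr = 16.3 mm; since the bare radius (9.6 mm) is below r_cr, adding a thin layer of insulation will *increase* heat loss.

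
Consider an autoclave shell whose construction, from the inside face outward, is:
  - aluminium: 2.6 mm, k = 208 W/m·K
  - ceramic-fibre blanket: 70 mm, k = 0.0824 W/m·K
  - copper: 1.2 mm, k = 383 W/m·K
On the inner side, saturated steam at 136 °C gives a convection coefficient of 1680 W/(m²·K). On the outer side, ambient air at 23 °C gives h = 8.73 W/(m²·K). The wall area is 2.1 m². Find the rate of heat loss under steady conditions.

Q ≈ 246 W

Treating each layer as a thermal resistance in series:
R_inner film = 1/(h_i·A) = 1/(1680×2.1) = 2.834×10^-4 K/W
R_aluminium = L/(kA) = 0.0026/(208×2.1) = 5.952×10^-6 K/W
R_ceramic-fibre blanket = L/(kA) = 0.07/(0.0824×2.1) = 0.4045 K/W
R_copper = L/(kA) = 0.0012/(383×2.1) = 1.492×10^-6 K/W
R_outer film = 1/(h_o·A) = 1/(8.73×2.1) = 0.05455 K/W
R_total = 0.4594 K/W
Q = ΔT / R_total = 113 / 0.4594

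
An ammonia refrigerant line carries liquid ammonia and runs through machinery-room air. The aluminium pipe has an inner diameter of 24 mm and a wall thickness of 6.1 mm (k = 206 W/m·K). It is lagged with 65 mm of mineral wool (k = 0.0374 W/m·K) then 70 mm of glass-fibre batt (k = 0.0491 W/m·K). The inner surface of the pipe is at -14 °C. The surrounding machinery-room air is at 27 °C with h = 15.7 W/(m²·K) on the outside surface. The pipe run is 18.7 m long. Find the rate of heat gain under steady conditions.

Q ≈ 89.8 W

For a radial system each layer contributes R = ln(r_out/r_in)/(2πkL); films add R = 1/(hA).
R_aluminium pipe wall = ln(18.1/12)/(2π×206×18.7) = 1.698×10^-5 K/W
R_mineral wool = ln(83.1/18.1)/(2π×0.0374×18.7) = 0.3468 K/W
R_glass-fibre batt = ln(153.1/83.1)/(2π×0.0491×18.7) = 0.1059 K/W
R_outer film = 1/(h_o·2πr_oL) = 1/(15.7×2π×0.1531×18.7) = 0.003541 K/W
R_total = 0.4563 K/W
Q = ΔT/R_total = 41/0.4563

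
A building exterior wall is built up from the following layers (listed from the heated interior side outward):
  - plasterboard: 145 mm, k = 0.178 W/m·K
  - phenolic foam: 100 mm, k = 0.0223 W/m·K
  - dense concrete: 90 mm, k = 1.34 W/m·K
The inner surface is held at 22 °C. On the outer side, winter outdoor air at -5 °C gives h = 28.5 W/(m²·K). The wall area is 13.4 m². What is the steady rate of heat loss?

Q ≈ 67 W

Thermal resistances in series:
R_plasterboard = L/(kA) = 0.145/(0.178×13.4) = 0.06079 K/W
R_phenolic foam = L/(kA) = 0.1/(0.0223×13.4) = 0.3346 K/W
R_dense concrete = L/(kA) = 0.09/(1.34×13.4) = 0.005012 K/W
R_outer film = 1/(h_o·A) = 1/(28.5×13.4) = 0.002618 K/W
R_total = 0.4031 K/W
Q = ΔT / R_total = 27 / 0.4031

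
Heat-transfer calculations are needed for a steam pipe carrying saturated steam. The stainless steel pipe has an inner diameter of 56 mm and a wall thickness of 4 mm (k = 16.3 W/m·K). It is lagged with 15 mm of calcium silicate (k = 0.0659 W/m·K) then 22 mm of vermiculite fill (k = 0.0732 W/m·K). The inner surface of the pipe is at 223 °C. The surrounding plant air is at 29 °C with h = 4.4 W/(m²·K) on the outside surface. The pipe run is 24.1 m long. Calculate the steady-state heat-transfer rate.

Q ≈ 2040 W

Cylindrical conduction, so R = ln(r₂/r₁)/(2πkL) per layer, in series:
R_stainless steel pipe wall = ln(32/28)/(2π×16.3×24.1) = 5.41×10^-5 K/W
R_calcium silicate = ln(47/32)/(2π×0.0659×24.1) = 0.03852 K/W
R_vermiculite fill = ln(69/47)/(2π×0.0732×24.1) = 0.03464 K/W
R_outer film = 1/(h_o·2πr_oL) = 1/(4.4×2π×0.069×24.1) = 0.02175 K/W
R_total = 0.09497 K/W
Q = ΔT/R_total = 194/0.09497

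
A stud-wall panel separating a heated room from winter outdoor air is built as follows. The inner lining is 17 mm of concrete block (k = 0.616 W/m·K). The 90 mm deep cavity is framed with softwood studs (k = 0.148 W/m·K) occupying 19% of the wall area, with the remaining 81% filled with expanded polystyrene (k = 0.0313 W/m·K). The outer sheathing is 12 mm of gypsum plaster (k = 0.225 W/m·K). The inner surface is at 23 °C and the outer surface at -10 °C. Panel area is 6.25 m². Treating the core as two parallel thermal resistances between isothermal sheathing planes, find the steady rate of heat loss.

Q ≈ 117 W

Sheathing layers in series; stud and cavity paths in parallel between them.
R_inner = 0.017/(0.616×6.25) = 0.004416 K/W
R_stud  = 0.09/(0.148×0.19×6.25) = 0.5121 K/W
R_cav   = 0.09/(0.0313×0.81×6.25) = 0.568 K/W
1/R_core = 1/R_stud + 1/R_cav → R_core = 0.2693 K/W
R_outer = 0.012/(0.225×6.25) = 0.008533 K/W
R_total = 0.2822 K/W
Q = ΔT/R_total = 33/0.2822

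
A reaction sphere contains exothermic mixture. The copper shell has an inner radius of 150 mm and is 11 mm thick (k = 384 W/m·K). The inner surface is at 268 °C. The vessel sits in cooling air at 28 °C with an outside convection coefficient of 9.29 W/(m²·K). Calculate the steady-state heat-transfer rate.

Q ≈ 726 W

Each spherical layer contributes R = (1/r_i − 1/r_o)/(4πk):
R_copper shell = (1/0.15 − 1/0.161)/(4π×384) = 9.439×10^-5 K/W
R_outer film = 1/(h·4πr_o²) = 1/(9.29×4π×0.161²) = 0.3305 K/W
R_total = 0.3306 K/W
Q = ΔT/R_total = 240/0.3306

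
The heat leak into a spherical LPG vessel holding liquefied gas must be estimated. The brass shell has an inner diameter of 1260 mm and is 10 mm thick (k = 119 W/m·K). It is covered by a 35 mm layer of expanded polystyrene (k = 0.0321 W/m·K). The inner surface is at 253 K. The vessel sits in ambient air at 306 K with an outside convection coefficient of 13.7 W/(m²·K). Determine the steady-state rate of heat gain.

Q ≈ 248 W

Radial (spherical) resistances in series:
R_brass shell = (1/0.63 − 1/0.64)/(4π×119) = 1.659×10^-5 K/W
R_expanded polystyrene = (1/0.64 − 1/0.675)/(4π×0.0321) = 0.2008 K/W
R_outer film = 1/(h·4πr_o²) = 1/(13.7×4π×0.675²) = 0.01275 K/W
R_total = 0.2136 K/W
Q = ΔT/R_total = 53/0.2136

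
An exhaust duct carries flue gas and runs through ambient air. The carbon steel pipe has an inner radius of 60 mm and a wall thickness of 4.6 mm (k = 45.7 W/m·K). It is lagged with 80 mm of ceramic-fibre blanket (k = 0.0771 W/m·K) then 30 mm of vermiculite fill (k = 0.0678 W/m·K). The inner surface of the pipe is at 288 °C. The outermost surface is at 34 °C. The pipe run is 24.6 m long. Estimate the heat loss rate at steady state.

Treating each annulus and film as a series resistance:
R_carbon steel pipe wall = ln(64.6/60)/(2π×45.7×24.6) = 1.046×10^-5 K/W
R_ceramic-fibre blanket = ln(144.6/64.6)/(2π×0.0771×24.6) = 0.06761 K/W
R_vermiculite fill = ln(174.6/144.6)/(2π×0.0678×24.6) = 0.01799 K/W
R_total = 0.08561 K/W
Q = ΔT/R_total = 254/0.08561

Q ≈ 2970 W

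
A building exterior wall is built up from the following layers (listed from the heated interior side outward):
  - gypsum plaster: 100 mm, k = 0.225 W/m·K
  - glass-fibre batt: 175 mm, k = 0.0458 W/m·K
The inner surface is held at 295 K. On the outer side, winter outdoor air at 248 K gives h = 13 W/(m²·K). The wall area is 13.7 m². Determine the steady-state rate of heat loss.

Treating each layer as a thermal resistance in series:
R_gypsum plaster = L/(kA) = 0.1/(0.225×13.7) = 0.03244 K/W
R_glass-fibre batt = L/(kA) = 0.175/(0.0458×13.7) = 0.2789 K/W
R_outer film = 1/(h_o·A) = 1/(13×13.7) = 0.005615 K/W
R_total = 0.317 K/W
Q = ΔT / R_total = 47 / 0.317

Q ≈ 148 W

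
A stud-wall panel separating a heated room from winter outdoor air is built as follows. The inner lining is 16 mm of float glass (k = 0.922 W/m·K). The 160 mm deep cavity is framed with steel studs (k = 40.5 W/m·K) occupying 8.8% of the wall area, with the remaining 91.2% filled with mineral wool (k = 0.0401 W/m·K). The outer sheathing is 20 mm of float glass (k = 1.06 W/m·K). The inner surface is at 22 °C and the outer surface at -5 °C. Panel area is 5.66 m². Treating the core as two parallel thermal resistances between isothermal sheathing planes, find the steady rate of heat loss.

Sheathing layers in series; stud and cavity paths in parallel between them.
R_inner = 0.016/(0.922×5.66) = 0.003066 K/W
R_stud  = 0.16/(40.5×0.088×5.66) = 0.007932 K/W
R_cav   = 0.16/(0.0401×0.912×5.66) = 0.773 K/W
1/R_core = 1/R_stud + 1/R_cav → R_core = 0.007851 K/W
R_outer = 0.02/(1.06×5.66) = 0.003334 K/W
R_total = 0.01425 K/W
Q = ΔT/R_total = 27/0.01425

Q ≈ 1890 W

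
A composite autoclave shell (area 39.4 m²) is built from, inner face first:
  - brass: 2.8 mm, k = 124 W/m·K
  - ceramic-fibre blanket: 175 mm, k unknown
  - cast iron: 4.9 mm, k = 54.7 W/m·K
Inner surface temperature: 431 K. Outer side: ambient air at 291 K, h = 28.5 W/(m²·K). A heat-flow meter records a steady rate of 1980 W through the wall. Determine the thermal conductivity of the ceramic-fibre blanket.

Thermal resistances in series:
R_brass = L/(kA) = 0.0028/(124×39.4) = 5.731×10^-7 K/W
R_cast iron = L/(kA) = 0.0049/(54.7×39.4) = 2.274×10^-6 K/W
R_outer film = 1/(h_o·A) = 1/(28.5×39.4) = 8.906×10^-4 K/W
Sum of known resistances R_other = 8.934×10^-4 K/W
Total R = ΔT/Q = 140/1980 = 0.07071 K/W
R_ceramic-fibre blanket = R_total − R_other = 0.06981 K/W
k = L/(R·A) = 0.175/(0.06981×39.4)

k ≈ 0.0636 W/(m·K)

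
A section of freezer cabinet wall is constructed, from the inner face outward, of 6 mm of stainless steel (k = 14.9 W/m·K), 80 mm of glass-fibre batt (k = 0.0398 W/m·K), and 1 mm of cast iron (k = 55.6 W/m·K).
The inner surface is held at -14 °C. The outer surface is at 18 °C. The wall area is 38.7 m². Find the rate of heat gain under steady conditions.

Thermal resistances in series:
R_stainless steel = L/(kA) = 0.006/(14.9×38.7) = 1.041×10^-5 K/W
R_glass-fibre batt = L/(kA) = 0.08/(0.0398×38.7) = 0.05194 K/W
R_cast iron = L/(kA) = 0.001/(55.6×38.7) = 4.647×10^-7 K/W
R_total = 0.05195 K/W
Q = ΔT / R_total = 32 / 0.05195

Q ≈ 616 W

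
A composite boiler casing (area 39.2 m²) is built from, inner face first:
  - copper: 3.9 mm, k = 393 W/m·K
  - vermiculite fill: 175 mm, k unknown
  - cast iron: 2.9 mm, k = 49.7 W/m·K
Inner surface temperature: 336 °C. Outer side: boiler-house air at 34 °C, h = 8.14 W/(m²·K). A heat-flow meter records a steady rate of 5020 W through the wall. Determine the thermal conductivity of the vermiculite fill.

Treating each layer as a thermal resistance in series:
R_copper = L/(kA) = 0.0039/(393×39.2) = 2.532×10^-7 K/W
R_cast iron = L/(kA) = 0.0029/(49.7×39.2) = 1.489×10^-6 K/W
R_outer film = 1/(h_o·A) = 1/(8.14×39.2) = 0.003134 K/W
Sum of known resistances R_other = 0.003136 K/W
Total R = ΔT/Q = 302/5020 = 0.06016 K/W
R_vermiculite fill = R_total − R_other = 0.05702 K/W
k = L/(R·A) = 0.175/(0.05702×39.2)

k ≈ 0.0783 W/(m·K)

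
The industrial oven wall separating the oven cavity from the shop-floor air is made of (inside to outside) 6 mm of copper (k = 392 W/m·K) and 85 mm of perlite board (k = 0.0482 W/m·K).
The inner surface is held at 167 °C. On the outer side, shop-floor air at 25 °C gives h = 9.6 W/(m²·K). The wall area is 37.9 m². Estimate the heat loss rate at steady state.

Q ≈ 2880 W

Treating each layer as a thermal resistance in series:
R_copper = L/(kA) = 0.006/(392×37.9) = 4.039×10^-7 K/W
R_perlite board = L/(kA) = 0.085/(0.0482×37.9) = 0.04653 K/W
R_outer film = 1/(h_o·A) = 1/(9.6×37.9) = 0.002748 K/W
R_total = 0.04928 K/W
Q = ΔT / R_total = 142 / 0.04928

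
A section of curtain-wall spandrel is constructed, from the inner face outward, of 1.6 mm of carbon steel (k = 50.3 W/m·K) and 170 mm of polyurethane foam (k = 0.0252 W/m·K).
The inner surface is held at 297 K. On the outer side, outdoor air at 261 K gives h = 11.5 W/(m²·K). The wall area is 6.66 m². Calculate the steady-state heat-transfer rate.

Treating each layer as a thermal resistance in series:
R_carbon steel = L/(kA) = 0.0016/(50.3×6.66) = 4.776×10^-6 K/W
R_polyurethane foam = L/(kA) = 0.17/(0.0252×6.66) = 1.013 K/W
R_outer film = 1/(h_o·A) = 1/(11.5×6.66) = 0.01306 K/W
R_total = 1.026 K/W
Q = ΔT / R_total = 36 / 1.026

Q ≈ 35.1 W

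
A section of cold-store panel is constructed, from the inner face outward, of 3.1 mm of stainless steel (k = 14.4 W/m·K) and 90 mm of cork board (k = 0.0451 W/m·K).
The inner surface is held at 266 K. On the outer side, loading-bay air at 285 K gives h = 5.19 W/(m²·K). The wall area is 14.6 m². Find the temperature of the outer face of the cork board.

T ≈ 283 K

Series thermal resistances:
R_stainless steel = L/(kA) = 0.0031/(14.4×14.6) = 1.475×10^-5 K/W
R_cork board = L/(kA) = 0.09/(0.0451×14.6) = 0.1367 K/W
R_outer film = 1/(h_o·A) = 1/(5.19×14.6) = 0.0132 K/W
R_total = 0.1499 K/W;  Q = ΔT/R_total = 19/0.1499 = 126.8 W
T_interface = T_inner + Q·ΣR(inner→interface) = 266 + 127×0.1367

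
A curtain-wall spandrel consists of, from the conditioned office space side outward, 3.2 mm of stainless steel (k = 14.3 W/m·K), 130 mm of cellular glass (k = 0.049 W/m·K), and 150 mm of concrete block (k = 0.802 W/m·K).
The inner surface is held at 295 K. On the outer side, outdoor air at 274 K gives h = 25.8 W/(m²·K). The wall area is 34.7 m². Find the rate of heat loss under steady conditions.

Q ≈ 253 W

Using the resistance-network approach (series):
R_stainless steel = L/(kA) = 0.0032/(14.3×34.7) = 6.449×10^-6 K/W
R_cellular glass = L/(kA) = 0.13/(0.049×34.7) = 0.07646 K/W
R_concrete block = L/(kA) = 0.15/(0.802×34.7) = 0.00539 K/W
R_outer film = 1/(h_o·A) = 1/(25.8×34.7) = 0.001117 K/W
R_total = 0.08297 K/W
Q = ΔT / R_total = 21 / 0.08297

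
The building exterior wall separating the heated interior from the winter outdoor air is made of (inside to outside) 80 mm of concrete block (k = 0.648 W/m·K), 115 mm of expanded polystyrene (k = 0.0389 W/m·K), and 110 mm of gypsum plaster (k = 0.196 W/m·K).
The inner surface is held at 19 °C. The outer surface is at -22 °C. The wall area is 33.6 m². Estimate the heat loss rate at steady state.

Using the resistance-network approach (series):
R_concrete block = L/(kA) = 0.08/(0.648×33.6) = 0.003674 K/W
R_expanded polystyrene = L/(kA) = 0.115/(0.0389×33.6) = 0.08799 K/W
R_gypsum plaster = L/(kA) = 0.11/(0.196×33.6) = 0.0167 K/W
R_total = 0.1084 K/W
Q = ΔT / R_total = 41 / 0.1084

Q ≈ 378 W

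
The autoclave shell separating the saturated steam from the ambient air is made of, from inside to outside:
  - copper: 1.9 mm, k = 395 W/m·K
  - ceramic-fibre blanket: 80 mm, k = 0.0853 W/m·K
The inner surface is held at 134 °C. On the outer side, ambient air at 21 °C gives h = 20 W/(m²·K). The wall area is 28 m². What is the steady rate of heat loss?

Treating each layer as a thermal resistance in series:
R_copper = L/(kA) = 0.0019/(395×28) = 1.718×10^-7 K/W
R_ceramic-fibre blanket = L/(kA) = 0.08/(0.0853×28) = 0.0335 K/W
R_outer film = 1/(h_o·A) = 1/(20×28) = 0.001786 K/W
R_total = 0.03528 K/W
Q = ΔT / R_total = 113 / 0.03528

Q ≈ 3200 W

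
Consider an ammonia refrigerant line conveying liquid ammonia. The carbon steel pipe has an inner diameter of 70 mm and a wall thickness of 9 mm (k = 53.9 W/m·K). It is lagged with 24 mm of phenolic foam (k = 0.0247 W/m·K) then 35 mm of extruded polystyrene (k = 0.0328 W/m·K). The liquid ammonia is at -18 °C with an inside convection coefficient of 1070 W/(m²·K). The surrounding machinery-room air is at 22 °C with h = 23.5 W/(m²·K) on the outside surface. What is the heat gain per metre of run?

q′ ≈ 8.18 W/m

Radial resistances (cylindrical: R_cond = ln(r_o/r_i)/(2πkL), R_conv = 1/(h·2πrL)):
R_inner film = 1/(h_i·2πr₁L) = 1/(1070×2π×0.035×1) = 0.00425 K/W
R_carbon steel pipe wall = ln(44/35)/(2π×53.9×1) = 6.757×10^-4 K/W
R_phenolic foam = ln(68/44)/(2π×0.0247×1) = 2.805 K/W
R_extruded polystyrene = ln(103/68)/(2π×0.0328×1) = 2.015 K/W
R_outer film = 1/(h_o·2πr_oL) = 1/(23.5×2π×0.103×1) = 0.06575 K/W
R_total = 4.89 K/W
Q = ΔT/R_total = 40/4.89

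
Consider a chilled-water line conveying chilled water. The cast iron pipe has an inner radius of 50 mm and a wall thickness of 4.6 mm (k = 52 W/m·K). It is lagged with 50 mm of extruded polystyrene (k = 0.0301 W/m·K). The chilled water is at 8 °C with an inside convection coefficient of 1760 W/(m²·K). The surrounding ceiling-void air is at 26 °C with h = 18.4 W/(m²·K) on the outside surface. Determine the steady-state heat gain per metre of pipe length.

q′ ≈ 5.11 W/m

Treating each annulus and film as a series resistance:
R_inner film = 1/(h_i·2πr₁L) = 1/(1760×2π×0.05×1) = 0.001809 K/W
R_cast iron pipe wall = ln(54.6/50)/(2π×52×1) = 2.694×10^-4 K/W
R_extruded polystyrene = ln(104.6/54.6)/(2π×0.0301×1) = 3.437 K/W
R_outer film = 1/(h_o·2πr_oL) = 1/(18.4×2π×0.1046×1) = 0.08269 K/W
R_total = 3.522 K/W
Q = ΔT/R_total = 18/3.522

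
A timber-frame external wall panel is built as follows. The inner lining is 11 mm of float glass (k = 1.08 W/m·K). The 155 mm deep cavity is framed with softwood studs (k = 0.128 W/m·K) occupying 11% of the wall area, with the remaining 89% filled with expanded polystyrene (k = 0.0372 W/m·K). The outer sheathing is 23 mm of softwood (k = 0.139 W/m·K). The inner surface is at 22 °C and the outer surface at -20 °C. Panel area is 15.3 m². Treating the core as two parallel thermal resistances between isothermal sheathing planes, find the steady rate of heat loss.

Q ≈ 186 W

Sheathing layers in series; stud and cavity paths in parallel between them.
R_inner = 0.011/(1.08×15.3) = 6.657×10^-4 K/W
R_stud  = 0.155/(0.128×0.11×15.3) = 0.7195 K/W
R_cav   = 0.155/(0.0372×0.89×15.3) = 0.306 K/W
1/R_core = 1/R_stud + 1/R_cav → R_core = 0.2147 K/W
R_outer = 0.023/(0.139×15.3) = 0.01081 K/W
R_total = 0.2262 K/W
Q = ΔT/R_total = 42/0.2262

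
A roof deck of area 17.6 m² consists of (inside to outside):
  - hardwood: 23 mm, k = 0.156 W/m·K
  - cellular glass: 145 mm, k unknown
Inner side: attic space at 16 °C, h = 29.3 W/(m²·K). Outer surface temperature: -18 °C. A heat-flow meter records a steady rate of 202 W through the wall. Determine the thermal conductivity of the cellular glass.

k ≈ 0.0521 W/(m·K)

Using the resistance-network approach (series):
R_inner film = 1/(h_i·A) = 1/(29.3×17.6) = 0.001939 K/W
R_hardwood = L/(kA) = 0.023/(0.156×17.6) = 0.008377 K/W
Sum of known resistances R_other = 0.01032 K/W
Total R = ΔT/Q = 34/202 = 0.1683 K/W
R_cellular glass = R_total − R_other = 0.158 K/W
k = L/(R·A) = 0.145/(0.158×17.6)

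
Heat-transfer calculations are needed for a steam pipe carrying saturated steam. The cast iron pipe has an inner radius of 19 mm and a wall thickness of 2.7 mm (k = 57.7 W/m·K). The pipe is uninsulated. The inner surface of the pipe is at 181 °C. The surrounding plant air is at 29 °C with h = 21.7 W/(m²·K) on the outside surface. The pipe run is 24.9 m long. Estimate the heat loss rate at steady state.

Q ≈ 11200 W

Treating each annulus and film as a series resistance:
R_cast iron pipe wall = ln(21.7/19)/(2π×57.7×24.9) = 1.472×10^-5 K/W
R_outer film = 1/(h_o·2πr_oL) = 1/(21.7×2π×0.0217×24.9) = 0.01357 K/W
R_total = 0.01359 K/W
Q = ΔT/R_total = 152/0.01359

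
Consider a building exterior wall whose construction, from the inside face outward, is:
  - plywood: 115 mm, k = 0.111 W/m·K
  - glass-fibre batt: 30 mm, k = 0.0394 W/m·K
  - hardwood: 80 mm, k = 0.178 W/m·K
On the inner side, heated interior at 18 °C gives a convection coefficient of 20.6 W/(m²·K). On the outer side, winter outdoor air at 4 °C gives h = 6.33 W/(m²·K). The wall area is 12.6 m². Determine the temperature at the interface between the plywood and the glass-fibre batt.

T ≈ 11.8 °C

Thermal resistances in series:
R_inner film = 1/(h_i·A) = 1/(20.6×12.6) = 0.003853 K/W
R_plywood = L/(kA) = 0.115/(0.111×12.6) = 0.08223 K/W
R_glass-fibre batt = L/(kA) = 0.03/(0.0394×12.6) = 0.06043 K/W
R_hardwood = L/(kA) = 0.08/(0.178×12.6) = 0.03567 K/W
R_outer film = 1/(h_o·A) = 1/(6.33×12.6) = 0.01254 K/W
R_total = 0.1947 K/W;  Q = ΔT/R_total = 14/0.1947 = 71.9 W
T_interface = T_inner − Q·ΣR(inner→interface) = 18 − 71.9×0.08608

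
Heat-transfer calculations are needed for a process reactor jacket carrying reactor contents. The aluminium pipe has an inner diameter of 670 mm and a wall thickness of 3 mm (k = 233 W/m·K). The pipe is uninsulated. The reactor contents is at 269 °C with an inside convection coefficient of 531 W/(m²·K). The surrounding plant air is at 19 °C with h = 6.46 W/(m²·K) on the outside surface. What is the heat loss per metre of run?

q′ ≈ 3390 W/m

Treating each annulus and film as a series resistance:
R_inner film = 1/(h_i·2πr₁L) = 1/(531×2π×0.335×1) = 8.947×10^-4 K/W
R_aluminium pipe wall = ln(338/335)/(2π×233×1) = 6.09×10^-6 K/W
R_outer film = 1/(h_o·2πr_oL) = 1/(6.46×2π×0.338×1) = 0.07289 K/W
R_total = 0.07379 K/W
Q = ΔT/R_total = 250/0.07379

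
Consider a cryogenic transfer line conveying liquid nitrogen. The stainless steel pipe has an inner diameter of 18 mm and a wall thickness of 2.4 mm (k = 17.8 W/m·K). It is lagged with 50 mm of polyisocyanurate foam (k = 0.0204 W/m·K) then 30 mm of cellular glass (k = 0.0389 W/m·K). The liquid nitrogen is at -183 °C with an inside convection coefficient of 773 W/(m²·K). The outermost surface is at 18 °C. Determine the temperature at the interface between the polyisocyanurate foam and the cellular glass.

Treating each annulus and film as a series resistance:
R_inner film = 1/(h_i·2πr₁L) = 1/(773×2π×0.009×1) = 0.02288 K/W
R_stainless steel pipe wall = ln(11.4/9)/(2π×17.8×1) = 0.002114 K/W
R_polyisocyanurate foam = ln(61.4/11.4)/(2π×0.0204×1) = 13.14 K/W
R_cellular glass = ln(91.4/61.4)/(2π×0.0389×1) = 1.628 K/W
R_total = 14.79 K/W
Q = ΔT/R_total = 201/14.79
Q = 13.6 W/m
T_interface = T_inner + Q·ΣR(inner→interface) = -183 + 13.6×13.16

T ≈ -4.12 °C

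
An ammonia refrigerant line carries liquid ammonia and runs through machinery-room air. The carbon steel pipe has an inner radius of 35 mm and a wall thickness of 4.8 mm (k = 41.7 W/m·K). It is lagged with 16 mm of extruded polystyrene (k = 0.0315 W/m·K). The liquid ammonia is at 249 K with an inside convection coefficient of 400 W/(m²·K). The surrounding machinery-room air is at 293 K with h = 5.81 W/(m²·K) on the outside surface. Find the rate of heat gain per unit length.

q′ ≈ 19.9 W/m

Per-layer cylindrical resistances, series-summed:
R_inner film = 1/(h_i·2πr₁L) = 1/(400×2π×0.035×1) = 0.01137 K/W
R_carbon steel pipe wall = ln(39.8/35)/(2π×41.7×1) = 4.905×10^-4 K/W
R_extruded polystyrene = ln(55.8/39.8)/(2π×0.0315×1) = 1.707 K/W
R_outer film = 1/(h_o·2πr_oL) = 1/(5.81×2π×0.0558×1) = 0.4909 K/W
R_total = 2.21 K/W
Q = ΔT/R_total = 44/2.21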